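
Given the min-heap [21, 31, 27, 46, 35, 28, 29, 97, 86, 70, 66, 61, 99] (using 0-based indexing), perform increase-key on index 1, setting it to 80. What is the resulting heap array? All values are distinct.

[21, 35, 27, 46, 66, 28, 29, 97, 86, 70, 80, 61, 99]

set index 1 from 31 to 80 → [21, 80, 27, 46, 35, 28, 29, 97, 86, 70, 66, 61, 99]
80 vs smaller child 35 at index 4, swap → [21, 35, 27, 46, 80, 28, 29, 97, 86, 70, 66, 61, 99]
80 vs smaller child 66 at index 10, swap → [21, 35, 27, 46, 66, 28, 29, 97, 86, 70, 80, 61, 99]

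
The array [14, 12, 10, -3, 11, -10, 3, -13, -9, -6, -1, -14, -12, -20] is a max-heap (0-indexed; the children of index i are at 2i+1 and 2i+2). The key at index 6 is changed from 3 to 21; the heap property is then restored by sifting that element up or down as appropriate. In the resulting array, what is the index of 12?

set index 6 from 3 to 21 → [14, 12, 10, -3, 11, -10, 21, -13, -9, -6, -1, -14, -12, -20]
21 > parent 10 at index 2, swap → [14, 12, 21, -3, 11, -10, 10, -13, -9, -6, -1, -14, -12, -20]
21 > parent 14 at index 0, swap → [21, 12, 14, -3, 11, -10, 10, -13, -9, -6, -1, -14, -12, -20]
resulting array: [21, 12, 14, -3, 11, -10, 10, -13, -9, -6, -1, -14, -12, -20]

1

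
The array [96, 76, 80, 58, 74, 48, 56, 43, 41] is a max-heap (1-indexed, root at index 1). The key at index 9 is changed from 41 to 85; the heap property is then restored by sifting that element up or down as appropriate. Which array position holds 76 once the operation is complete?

set index 9 from 41 to 85 → [96, 76, 80, 58, 74, 48, 56, 43, 85]
85 > parent 58 at index 4, swap → [96, 76, 80, 85, 74, 48, 56, 43, 58]
85 > parent 76 at index 2, swap → [96, 85, 80, 76, 74, 48, 56, 43, 58]
resulting array: [96, 85, 80, 76, 74, 48, 56, 43, 58]

4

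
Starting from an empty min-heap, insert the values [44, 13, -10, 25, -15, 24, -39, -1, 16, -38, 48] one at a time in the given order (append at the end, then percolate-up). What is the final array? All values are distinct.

Insert 44:
  append 44 at index 0 → [44] (no swap needed)
Insert 13:
  append 13 at index 1 → [44, 13]
  13 < parent 44 at index 0, swap → [13, 44]
Insert -10:
  append -10 at index 2 → [13, 44, -10]
  -10 < parent 13 at index 0, swap → [-10, 44, 13]
Insert 25:
  append 25 at index 3 → [-10, 44, 13, 25]
  25 < parent 44 at index 1, swap → [-10, 25, 13, 44]
Insert -15:
  append -15 at index 4 → [-10, 25, 13, 44, -15]
  -15 < parent 25 at index 1, swap → [-10, -15, 13, 44, 25]
  -15 < parent -10 at index 0, swap → [-15, -10, 13, 44, 25]
Insert 24:
  append 24 at index 5 → [-15, -10, 13, 44, 25, 24] (no swap needed)
Insert -39:
  append -39 at index 6 → [-15, -10, 13, 44, 25, 24, -39]
  -39 < parent 13 at index 2, swap → [-15, -10, -39, 44, 25, 24, 13]
  -39 < parent -15 at index 0, swap → [-39, -10, -15, 44, 25, 24, 13]
Insert -1:
  append -1 at index 7 → [-39, -10, -15, 44, 25, 24, 13, -1]
  -1 < parent 44 at index 3, swap → [-39, -10, -15, -1, 25, 24, 13, 44]
Insert 16:
  append 16 at index 8 → [-39, -10, -15, -1, 25, 24, 13, 44, 16] (no swap needed)
Insert -38:
  append -38 at index 9 → [-39, -10, -15, -1, 25, 24, 13, 44, 16, -38]
  -38 < parent 25 at index 4, swap → [-39, -10, -15, -1, -38, 24, 13, 44, 16, 25]
  -38 < parent -10 at index 1, swap → [-39, -38, -15, -1, -10, 24, 13, 44, 16, 25]
Insert 48:
  append 48 at index 10 → [-39, -38, -15, -1, -10, 24, 13, 44, 16, 25, 48] (no swap needed)

[-39, -38, -15, -1, -10, 24, 13, 44, 16, 25, 48]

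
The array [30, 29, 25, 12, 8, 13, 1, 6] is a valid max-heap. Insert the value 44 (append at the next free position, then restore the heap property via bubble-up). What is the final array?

append 44 at index 8 → [30, 29, 25, 12, 8, 13, 1, 6, 44]
44 > parent 12 at index 3, swap → [30, 29, 25, 44, 8, 13, 1, 6, 12]
44 > parent 29 at index 1, swap → [30, 44, 25, 29, 8, 13, 1, 6, 12]
44 > parent 30 at index 0, swap → [44, 30, 25, 29, 8, 13, 1, 6, 12]

[44, 30, 25, 29, 8, 13, 1, 6, 12]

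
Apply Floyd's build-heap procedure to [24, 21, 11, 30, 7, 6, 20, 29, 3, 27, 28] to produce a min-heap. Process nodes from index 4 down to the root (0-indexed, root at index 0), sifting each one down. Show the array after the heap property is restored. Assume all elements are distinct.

[3, 7, 6, 21, 24, 11, 20, 29, 30, 27, 28]

sift down from index 4: already satisfies heap property
sift down from index 3:
  30 vs smaller child 3 at index 8, swap → [24, 21, 11, 3, 7, 6, 20, 29, 30, 27, 28]
sift down from index 2:
  11 vs smaller child 6 at index 5, swap → [24, 21, 6, 3, 7, 11, 20, 29, 30, 27, 28]
sift down from index 1:
  21 vs smaller child 3 at index 3, swap → [24, 3, 6, 21, 7, 11, 20, 29, 30, 27, 28]
sift down from index 0:
  24 vs smaller child 3 at index 1, swap → [3, 24, 6, 21, 7, 11, 20, 29, 30, 27, 28]
  24 vs smaller child 7 at index 4, swap → [3, 7, 6, 21, 24, 11, 20, 29, 30, 27, 28]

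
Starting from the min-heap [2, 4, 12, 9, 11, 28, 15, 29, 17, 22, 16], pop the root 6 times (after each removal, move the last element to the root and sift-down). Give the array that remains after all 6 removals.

extract-min #1 returns 2:
  remove root 2; move last element 16 to root → [16, 4, 12, 9, 11, 28, 15, 29, 17, 22]
  16 vs smaller child 4 at index 1, swap → [4, 16, 12, 9, 11, 28, 15, 29, 17, 22]
  16 vs smaller child 9 at index 3, swap → [4, 9, 12, 16, 11, 28, 15, 29, 17, 22]
extract-min #2 returns 4:
  remove root 4; move last element 22 to root → [22, 9, 12, 16, 11, 28, 15, 29, 17]
  22 vs smaller child 9 at index 1, swap → [9, 22, 12, 16, 11, 28, 15, 29, 17]
  22 vs smaller child 11 at index 4, swap → [9, 11, 12, 16, 22, 28, 15, 29, 17]
extract-min #3 returns 9:
  remove root 9; move last element 17 to root → [17, 11, 12, 16, 22, 28, 15, 29]
  17 vs smaller child 11 at index 1, swap → [11, 17, 12, 16, 22, 28, 15, 29]
  17 vs smaller child 16 at index 3, swap → [11, 16, 12, 17, 22, 28, 15, 29]
extract-min #4 returns 11:
  remove root 11; move last element 29 to root → [29, 16, 12, 17, 22, 28, 15]
  29 vs smaller child 12 at index 2, swap → [12, 16, 29, 17, 22, 28, 15]
  29 vs smaller child 15 at index 6, swap → [12, 16, 15, 17, 22, 28, 29]
extract-min #5 returns 12:
  remove root 12; move last element 29 to root → [29, 16, 15, 17, 22, 28]
  29 vs smaller child 15 at index 2, swap → [15, 16, 29, 17, 22, 28]
  29 vs only child 28 at index 5, swap → [15, 16, 28, 17, 22, 29]
extract-min #6 returns 15:
  remove root 15; move last element 29 to root → [29, 16, 28, 17, 22]
  29 vs smaller child 16 at index 1, swap → [16, 29, 28, 17, 22]
  29 vs smaller child 17 at index 3, swap → [16, 17, 28, 29, 22]

[16, 17, 28, 29, 22]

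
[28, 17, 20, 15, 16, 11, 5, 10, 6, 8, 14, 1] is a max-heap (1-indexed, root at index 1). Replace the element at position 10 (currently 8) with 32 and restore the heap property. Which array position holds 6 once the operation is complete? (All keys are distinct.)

9

set index 10 from 8 to 32 → [28, 17, 20, 15, 16, 11, 5, 10, 6, 32, 14, 1]
32 > parent 16 at index 5, swap → [28, 17, 20, 15, 32, 11, 5, 10, 6, 16, 14, 1]
32 > parent 17 at index 2, swap → [28, 32, 20, 15, 17, 11, 5, 10, 6, 16, 14, 1]
32 > parent 28 at index 1, swap → [32, 28, 20, 15, 17, 11, 5, 10, 6, 16, 14, 1]
resulting array: [32, 28, 20, 15, 17, 11, 5, 10, 6, 16, 14, 1]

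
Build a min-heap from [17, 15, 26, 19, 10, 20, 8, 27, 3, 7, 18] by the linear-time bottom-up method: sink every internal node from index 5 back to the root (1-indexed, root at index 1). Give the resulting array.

[3, 7, 8, 15, 10, 20, 26, 27, 19, 17, 18]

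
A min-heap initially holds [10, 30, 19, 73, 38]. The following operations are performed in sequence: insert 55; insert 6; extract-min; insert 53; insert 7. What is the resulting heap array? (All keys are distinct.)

insert 55:
  append 55 at index 5 → [10, 30, 19, 73, 38, 55] (no swap needed)
insert 6:
  append 6 at index 6 → [10, 30, 19, 73, 38, 55, 6]
  6 < parent 19 at index 2, swap → [10, 30, 6, 73, 38, 55, 19]
  6 < parent 10 at index 0, swap → [6, 30, 10, 73, 38, 55, 19]
extract-min → returns 6:
  remove root 6; move last element 19 to root → [19, 30, 10, 73, 38, 55]
  19 vs smaller child 10 at index 2, swap → [10, 30, 19, 73, 38, 55]
insert 53:
  append 53 at index 6 → [10, 30, 19, 73, 38, 55, 53] (no swap needed)
insert 7:
  append 7 at index 7 → [10, 30, 19, 73, 38, 55, 53, 7]
  7 < parent 73 at index 3, swap → [10, 30, 19, 7, 38, 55, 53, 73]
  7 < parent 30 at index 1, swap → [10, 7, 19, 30, 38, 55, 53, 73]
  7 < parent 10 at index 0, swap → [7, 10, 19, 30, 38, 55, 53, 73]

[7, 10, 19, 30, 38, 55, 53, 73]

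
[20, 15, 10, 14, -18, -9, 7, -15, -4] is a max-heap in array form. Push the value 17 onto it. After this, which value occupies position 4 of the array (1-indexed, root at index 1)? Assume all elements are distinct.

append 17 at index 10 → [20, 15, 10, 14, -18, -9, 7, -15, -4, 17]
17 > parent -18 at index 5, swap → [20, 15, 10, 14, 17, -9, 7, -15, -4, -18]
17 > parent 15 at index 2, swap → [20, 17, 10, 14, 15, -9, 7, -15, -4, -18]
resulting array: [20, 17, 10, 14, 15, -9, 7, -15, -4, -18]

14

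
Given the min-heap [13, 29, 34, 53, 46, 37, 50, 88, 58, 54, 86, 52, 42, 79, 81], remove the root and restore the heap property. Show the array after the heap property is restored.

[29, 46, 34, 53, 54, 37, 50, 88, 58, 81, 86, 52, 42, 79]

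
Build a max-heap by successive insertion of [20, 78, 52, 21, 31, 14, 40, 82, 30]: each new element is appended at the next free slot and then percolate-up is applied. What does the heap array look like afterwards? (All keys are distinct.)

Insert 20:
  append 20 at index 0 → [20] (no swap needed)
Insert 78:
  append 78 at index 1 → [20, 78]
  78 > parent 20 at index 0, swap → [78, 20]
Insert 52:
  append 52 at index 2 → [78, 20, 52] (no swap needed)
Insert 21:
  append 21 at index 3 → [78, 20, 52, 21]
  21 > parent 20 at index 1, swap → [78, 21, 52, 20]
Insert 31:
  append 31 at index 4 → [78, 21, 52, 20, 31]
  31 > parent 21 at index 1, swap → [78, 31, 52, 20, 21]
Insert 14:
  append 14 at index 5 → [78, 31, 52, 20, 21, 14] (no swap needed)
Insert 40:
  append 40 at index 6 → [78, 31, 52, 20, 21, 14, 40] (no swap needed)
Insert 82:
  append 82 at index 7 → [78, 31, 52, 20, 21, 14, 40, 82]
  82 > parent 20 at index 3, swap → [78, 31, 52, 82, 21, 14, 40, 20]
  82 > parent 31 at index 1, swap → [78, 82, 52, 31, 21, 14, 40, 20]
  82 > parent 78 at index 0, swap → [82, 78, 52, 31, 21, 14, 40, 20]
Insert 30:
  append 30 at index 8 → [82, 78, 52, 31, 21, 14, 40, 20, 30] (no swap needed)

[82, 78, 52, 31, 21, 14, 40, 20, 30]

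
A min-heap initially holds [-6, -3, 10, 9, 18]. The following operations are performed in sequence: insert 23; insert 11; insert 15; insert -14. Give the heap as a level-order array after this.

insert 23:
  append 23 at index 5 → [-6, -3, 10, 9, 18, 23] (no swap needed)
insert 11:
  append 11 at index 6 → [-6, -3, 10, 9, 18, 23, 11] (no swap needed)
insert 15:
  append 15 at index 7 → [-6, -3, 10, 9, 18, 23, 11, 15] (no swap needed)
insert -14:
  append -14 at index 8 → [-6, -3, 10, 9, 18, 23, 11, 15, -14]
  -14 < parent 9 at index 3, swap → [-6, -3, 10, -14, 18, 23, 11, 15, 9]
  -14 < parent -3 at index 1, swap → [-6, -14, 10, -3, 18, 23, 11, 15, 9]
  -14 < parent -6 at index 0, swap → [-14, -6, 10, -3, 18, 23, 11, 15, 9]

[-14, -6, 10, -3, 18, 23, 11, 15, 9]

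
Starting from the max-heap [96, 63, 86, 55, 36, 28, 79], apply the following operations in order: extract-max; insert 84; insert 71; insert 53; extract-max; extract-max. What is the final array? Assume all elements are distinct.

extract-max → returns 96:
  remove root 96; move last element 79 to root → [79, 63, 86, 55, 36, 28]
  79 vs larger child 86 at index 2, swap → [86, 63, 79, 55, 36, 28]
insert 84:
  append 84 at index 6 → [86, 63, 79, 55, 36, 28, 84]
  84 > parent 79 at index 2, swap → [86, 63, 84, 55, 36, 28, 79]
insert 71:
  append 71 at index 7 → [86, 63, 84, 55, 36, 28, 79, 71]
  71 > parent 55 at index 3, swap → [86, 63, 84, 71, 36, 28, 79, 55]
  71 > parent 63 at index 1, swap → [86, 71, 84, 63, 36, 28, 79, 55]
insert 53:
  append 53 at index 8 → [86, 71, 84, 63, 36, 28, 79, 55, 53] (no swap needed)
extract-max → returns 86:
  remove root 86; move last element 53 to root → [53, 71, 84, 63, 36, 28, 79, 55]
  53 vs larger child 84 at index 2, swap → [84, 71, 53, 63, 36, 28, 79, 55]
  53 vs larger child 79 at index 6, swap → [84, 71, 79, 63, 36, 28, 53, 55]
extract-max → returns 84:
  remove root 84; move last element 55 to root → [55, 71, 79, 63, 36, 28, 53]
  55 vs larger child 79 at index 2, swap → [79, 71, 55, 63, 36, 28, 53]

[79, 71, 55, 63, 36, 28, 53]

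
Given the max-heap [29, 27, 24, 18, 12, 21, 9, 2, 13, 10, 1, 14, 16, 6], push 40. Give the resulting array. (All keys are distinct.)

[40, 27, 29, 18, 12, 21, 24, 2, 13, 10, 1, 14, 16, 6, 9]

append 40 at index 14 → [29, 27, 24, 18, 12, 21, 9, 2, 13, 10, 1, 14, 16, 6, 40]
40 > parent 9 at index 6, swap → [29, 27, 24, 18, 12, 21, 40, 2, 13, 10, 1, 14, 16, 6, 9]
40 > parent 24 at index 2, swap → [29, 27, 40, 18, 12, 21, 24, 2, 13, 10, 1, 14, 16, 6, 9]
40 > parent 29 at index 0, swap → [40, 27, 29, 18, 12, 21, 24, 2, 13, 10, 1, 14, 16, 6, 9]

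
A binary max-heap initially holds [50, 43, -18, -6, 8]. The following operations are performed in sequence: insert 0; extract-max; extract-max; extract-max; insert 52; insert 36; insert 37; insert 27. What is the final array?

[52, 36, 37, -6, 0, -18, 27]

insert 0:
  append 0 at index 5 → [50, 43, -18, -6, 8, 0]
  0 > parent -18 at index 2, swap → [50, 43, 0, -6, 8, -18]
extract-max → returns 50:
  remove root 50; move last element -18 to root → [-18, 43, 0, -6, 8]
  -18 vs larger child 43 at index 1, swap → [43, -18, 0, -6, 8]
  -18 vs larger child 8 at index 4, swap → [43, 8, 0, -6, -18]
extract-max → returns 43:
  remove root 43; move last element -18 to root → [-18, 8, 0, -6]
  -18 vs larger child 8 at index 1, swap → [8, -18, 0, -6]
  -18 vs only child -6 at index 3, swap → [8, -6, 0, -18]
extract-max → returns 8:
  remove root 8; move last element -18 to root → [-18, -6, 0]
  -18 vs larger child 0 at index 2, swap → [0, -6, -18]
insert 52:
  append 52 at index 3 → [0, -6, -18, 52]
  52 > parent -6 at index 1, swap → [0, 52, -18, -6]
  52 > parent 0 at index 0, swap → [52, 0, -18, -6]
insert 36:
  append 36 at index 4 → [52, 0, -18, -6, 36]
  36 > parent 0 at index 1, swap → [52, 36, -18, -6, 0]
insert 37:
  append 37 at index 5 → [52, 36, -18, -6, 0, 37]
  37 > parent -18 at index 2, swap → [52, 36, 37, -6, 0, -18]
insert 27:
  append 27 at index 6 → [52, 36, 37, -6, 0, -18, 27] (no swap needed)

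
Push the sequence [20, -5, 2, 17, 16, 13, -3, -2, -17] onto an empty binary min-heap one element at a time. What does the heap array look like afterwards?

Insert 20:
  append 20 at index 0 → [20] (no swap needed)
Insert -5:
  append -5 at index 1 → [20, -5]
  -5 < parent 20 at index 0, swap → [-5, 20]
Insert 2:
  append 2 at index 2 → [-5, 20, 2] (no swap needed)
Insert 17:
  append 17 at index 3 → [-5, 20, 2, 17]
  17 < parent 20 at index 1, swap → [-5, 17, 2, 20]
Insert 16:
  append 16 at index 4 → [-5, 17, 2, 20, 16]
  16 < parent 17 at index 1, swap → [-5, 16, 2, 20, 17]
Insert 13:
  append 13 at index 5 → [-5, 16, 2, 20, 17, 13] (no swap needed)
Insert -3:
  append -3 at index 6 → [-5, 16, 2, 20, 17, 13, -3]
  -3 < parent 2 at index 2, swap → [-5, 16, -3, 20, 17, 13, 2]
Insert -2:
  append -2 at index 7 → [-5, 16, -3, 20, 17, 13, 2, -2]
  -2 < parent 20 at index 3, swap → [-5, 16, -3, -2, 17, 13, 2, 20]
  -2 < parent 16 at index 1, swap → [-5, -2, -3, 16, 17, 13, 2, 20]
Insert -17:
  append -17 at index 8 → [-5, -2, -3, 16, 17, 13, 2, 20, -17]
  -17 < parent 16 at index 3, swap → [-5, -2, -3, -17, 17, 13, 2, 20, 16]
  -17 < parent -2 at index 1, swap → [-5, -17, -3, -2, 17, 13, 2, 20, 16]
  -17 < parent -5 at index 0, swap → [-17, -5, -3, -2, 17, 13, 2, 20, 16]

[-17, -5, -3, -2, 17, 13, 2, 20, 16]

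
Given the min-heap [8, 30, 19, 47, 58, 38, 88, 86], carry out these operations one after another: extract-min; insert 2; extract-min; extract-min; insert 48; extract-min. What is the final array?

[38, 47, 48, 88, 58, 86]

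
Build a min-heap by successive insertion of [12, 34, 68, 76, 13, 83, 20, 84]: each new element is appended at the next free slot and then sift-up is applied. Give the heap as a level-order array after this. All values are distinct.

[12, 13, 20, 76, 34, 83, 68, 84]

Insert 12:
  append 12 at index 0 → [12] (no swap needed)
Insert 34:
  append 34 at index 1 → [12, 34] (no swap needed)
Insert 68:
  append 68 at index 2 → [12, 34, 68] (no swap needed)
Insert 76:
  append 76 at index 3 → [12, 34, 68, 76] (no swap needed)
Insert 13:
  append 13 at index 4 → [12, 34, 68, 76, 13]
  13 < parent 34 at index 1, swap → [12, 13, 68, 76, 34]
Insert 83:
  append 83 at index 5 → [12, 13, 68, 76, 34, 83] (no swap needed)
Insert 20:
  append 20 at index 6 → [12, 13, 68, 76, 34, 83, 20]
  20 < parent 68 at index 2, swap → [12, 13, 20, 76, 34, 83, 68]
Insert 84:
  append 84 at index 7 → [12, 13, 20, 76, 34, 83, 68, 84] (no swap needed)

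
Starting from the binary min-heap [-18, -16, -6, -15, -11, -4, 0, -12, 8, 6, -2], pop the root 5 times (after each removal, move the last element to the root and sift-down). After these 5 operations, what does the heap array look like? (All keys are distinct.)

extract-min #1 returns -18:
  remove root -18; move last element -2 to root → [-2, -16, -6, -15, -11, -4, 0, -12, 8, 6]
  -2 vs smaller child -16 at index 1, swap → [-16, -2, -6, -15, -11, -4, 0, -12, 8, 6]
  -2 vs smaller child -15 at index 3, swap → [-16, -15, -6, -2, -11, -4, 0, -12, 8, 6]
  -2 vs smaller child -12 at index 7, swap → [-16, -15, -6, -12, -11, -4, 0, -2, 8, 6]
extract-min #2 returns -16:
  remove root -16; move last element 6 to root → [6, -15, -6, -12, -11, -4, 0, -2, 8]
  6 vs smaller child -15 at index 1, swap → [-15, 6, -6, -12, -11, -4, 0, -2, 8]
  6 vs smaller child -12 at index 3, swap → [-15, -12, -6, 6, -11, -4, 0, -2, 8]
  6 vs smaller child -2 at index 7, swap → [-15, -12, -6, -2, -11, -4, 0, 6, 8]
extract-min #3 returns -15:
  remove root -15; move last element 8 to root → [8, -12, -6, -2, -11, -4, 0, 6]
  8 vs smaller child -12 at index 1, swap → [-12, 8, -6, -2, -11, -4, 0, 6]
  8 vs smaller child -11 at index 4, swap → [-12, -11, -6, -2, 8, -4, 0, 6]
extract-min #4 returns -12:
  remove root -12; move last element 6 to root → [6, -11, -6, -2, 8, -4, 0]
  6 vs smaller child -11 at index 1, swap → [-11, 6, -6, -2, 8, -4, 0]
  6 vs smaller child -2 at index 3, swap → [-11, -2, -6, 6, 8, -4, 0]
extract-min #5 returns -11:
  remove root -11; move last element 0 to root → [0, -2, -6, 6, 8, -4]
  0 vs smaller child -6 at index 2, swap → [-6, -2, 0, 6, 8, -4]
  0 vs only child -4 at index 5, swap → [-6, -2, -4, 6, 8, 0]

[-6, -2, -4, 6, 8, 0]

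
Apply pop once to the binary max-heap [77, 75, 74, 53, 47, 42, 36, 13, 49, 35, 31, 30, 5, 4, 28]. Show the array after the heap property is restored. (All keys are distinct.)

[75, 53, 74, 49, 47, 42, 36, 13, 28, 35, 31, 30, 5, 4]

remove root 77; move last element 28 to root → [28, 75, 74, 53, 47, 42, 36, 13, 49, 35, 31, 30, 5, 4]
28 vs larger child 75 at index 1, swap → [75, 28, 74, 53, 47, 42, 36, 13, 49, 35, 31, 30, 5, 4]
28 vs larger child 53 at index 3, swap → [75, 53, 74, 28, 47, 42, 36, 13, 49, 35, 31, 30, 5, 4]
28 vs larger child 49 at index 8, swap → [75, 53, 74, 49, 47, 42, 36, 13, 28, 35, 31, 30, 5, 4]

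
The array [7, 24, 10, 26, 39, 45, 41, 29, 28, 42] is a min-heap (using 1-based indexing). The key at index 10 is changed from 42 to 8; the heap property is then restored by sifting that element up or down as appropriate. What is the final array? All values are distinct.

[7, 8, 10, 26, 24, 45, 41, 29, 28, 39]

set index 10 from 42 to 8 → [7, 24, 10, 26, 39, 45, 41, 29, 28, 8]
8 < parent 39 at index 5, swap → [7, 24, 10, 26, 8, 45, 41, 29, 28, 39]
8 < parent 24 at index 2, swap → [7, 8, 10, 26, 24, 45, 41, 29, 28, 39]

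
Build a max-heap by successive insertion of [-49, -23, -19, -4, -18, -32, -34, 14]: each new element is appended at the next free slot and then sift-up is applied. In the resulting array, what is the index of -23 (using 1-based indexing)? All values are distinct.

3

Insert -49:
  append -49 at index 1 → [-49] (no swap needed)
Insert -23:
  append -23 at index 2 → [-49, -23]
  -23 > parent -49 at index 1, swap → [-23, -49]
Insert -19:
  append -19 at index 3 → [-23, -49, -19]
  -19 > parent -23 at index 1, swap → [-19, -49, -23]
Insert -4:
  append -4 at index 4 → [-19, -49, -23, -4]
  -4 > parent -49 at index 2, swap → [-19, -4, -23, -49]
  -4 > parent -19 at index 1, swap → [-4, -19, -23, -49]
Insert -18:
  append -18 at index 5 → [-4, -19, -23, -49, -18]
  -18 > parent -19 at index 2, swap → [-4, -18, -23, -49, -19]
Insert -32:
  append -32 at index 6 → [-4, -18, -23, -49, -19, -32] (no swap needed)
Insert -34:
  append -34 at index 7 → [-4, -18, -23, -49, -19, -32, -34] (no swap needed)
Insert 14:
  append 14 at index 8 → [-4, -18, -23, -49, -19, -32, -34, 14]
  14 > parent -49 at index 4, swap → [-4, -18, -23, 14, -19, -32, -34, -49]
  14 > parent -18 at index 2, swap → [-4, 14, -23, -18, -19, -32, -34, -49]
  14 > parent -4 at index 1, swap → [14, -4, -23, -18, -19, -32, -34, -49]
resulting array: [14, -4, -23, -18, -19, -32, -34, -49]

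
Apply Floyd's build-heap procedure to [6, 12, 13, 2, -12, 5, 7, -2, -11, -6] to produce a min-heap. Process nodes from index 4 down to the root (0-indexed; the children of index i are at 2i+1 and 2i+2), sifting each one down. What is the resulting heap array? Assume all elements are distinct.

[-12, -11, 5, -2, -6, 13, 7, 6, 2, 12]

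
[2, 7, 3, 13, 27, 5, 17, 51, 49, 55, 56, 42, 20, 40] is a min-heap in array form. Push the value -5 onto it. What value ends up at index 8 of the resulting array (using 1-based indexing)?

append -5 at index 15 → [2, 7, 3, 13, 27, 5, 17, 51, 49, 55, 56, 42, 20, 40, -5]
-5 < parent 17 at index 7, swap → [2, 7, 3, 13, 27, 5, -5, 51, 49, 55, 56, 42, 20, 40, 17]
-5 < parent 3 at index 3, swap → [2, 7, -5, 13, 27, 5, 3, 51, 49, 55, 56, 42, 20, 40, 17]
-5 < parent 2 at index 1, swap → [-5, 7, 2, 13, 27, 5, 3, 51, 49, 55, 56, 42, 20, 40, 17]
resulting array: [-5, 7, 2, 13, 27, 5, 3, 51, 49, 55, 56, 42, 20, 40, 17]

51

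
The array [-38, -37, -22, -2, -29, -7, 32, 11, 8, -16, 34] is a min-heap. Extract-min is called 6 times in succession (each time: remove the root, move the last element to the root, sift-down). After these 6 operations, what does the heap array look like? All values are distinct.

extract-min #1 returns -38:
  remove root -38; move last element 34 to root → [34, -37, -22, -2, -29, -7, 32, 11, 8, -16]
  34 vs smaller child -37 at index 1, swap → [-37, 34, -22, -2, -29, -7, 32, 11, 8, -16]
  34 vs smaller child -29 at index 4, swap → [-37, -29, -22, -2, 34, -7, 32, 11, 8, -16]
  34 vs only child -16 at index 9, swap → [-37, -29, -22, -2, -16, -7, 32, 11, 8, 34]
extract-min #2 returns -37:
  remove root -37; move last element 34 to root → [34, -29, -22, -2, -16, -7, 32, 11, 8]
  34 vs smaller child -29 at index 1, swap → [-29, 34, -22, -2, -16, -7, 32, 11, 8]
  34 vs smaller child -16 at index 4, swap → [-29, -16, -22, -2, 34, -7, 32, 11, 8]
extract-min #3 returns -29:
  remove root -29; move last element 8 to root → [8, -16, -22, -2, 34, -7, 32, 11]
  8 vs smaller child -22 at index 2, swap → [-22, -16, 8, -2, 34, -7, 32, 11]
  8 vs smaller child -7 at index 5, swap → [-22, -16, -7, -2, 34, 8, 32, 11]
extract-min #4 returns -22:
  remove root -22; move last element 11 to root → [11, -16, -7, -2, 34, 8, 32]
  11 vs smaller child -16 at index 1, swap → [-16, 11, -7, -2, 34, 8, 32]
  11 vs smaller child -2 at index 3, swap → [-16, -2, -7, 11, 34, 8, 32]
extract-min #5 returns -16:
  remove root -16; move last element 32 to root → [32, -2, -7, 11, 34, 8]
  32 vs smaller child -7 at index 2, swap → [-7, -2, 32, 11, 34, 8]
  32 vs only child 8 at index 5, swap → [-7, -2, 8, 11, 34, 32]
extract-min #6 returns -7:
  remove root -7; move last element 32 to root → [32, -2, 8, 11, 34]
  32 vs smaller child -2 at index 1, swap → [-2, 32, 8, 11, 34]
  32 vs smaller child 11 at index 3, swap → [-2, 11, 8, 32, 34]

[-2, 11, 8, 32, 34]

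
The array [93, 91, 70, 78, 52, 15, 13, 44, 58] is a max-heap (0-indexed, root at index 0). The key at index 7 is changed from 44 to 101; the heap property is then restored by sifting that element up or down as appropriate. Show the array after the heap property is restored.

[101, 93, 70, 91, 52, 15, 13, 78, 58]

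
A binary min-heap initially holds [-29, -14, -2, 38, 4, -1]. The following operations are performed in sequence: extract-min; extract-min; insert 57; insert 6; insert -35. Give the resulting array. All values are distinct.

[-35, -1, -2, 38, 57, 6, 4]

extract-min → returns -29:
  remove root -29; move last element -1 to root → [-1, -14, -2, 38, 4]
  -1 vs smaller child -14 at index 1, swap → [-14, -1, -2, 38, 4]
extract-min → returns -14:
  remove root -14; move last element 4 to root → [4, -1, -2, 38]
  4 vs smaller child -2 at index 2, swap → [-2, -1, 4, 38]
insert 57:
  append 57 at index 4 → [-2, -1, 4, 38, 57] (no swap needed)
insert 6:
  append 6 at index 5 → [-2, -1, 4, 38, 57, 6] (no swap needed)
insert -35:
  append -35 at index 6 → [-2, -1, 4, 38, 57, 6, -35]
  -35 < parent 4 at index 2, swap → [-2, -1, -35, 38, 57, 6, 4]
  -35 < parent -2 at index 0, swap → [-35, -1, -2, 38, 57, 6, 4]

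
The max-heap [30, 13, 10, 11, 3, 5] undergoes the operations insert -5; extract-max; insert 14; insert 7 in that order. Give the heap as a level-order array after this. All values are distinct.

insert -5:
  append -5 at index 6 → [30, 13, 10, 11, 3, 5, -5] (no swap needed)
extract-max → returns 30:
  remove root 30; move last element -5 to root → [-5, 13, 10, 11, 3, 5]
  -5 vs larger child 13 at index 1, swap → [13, -5, 10, 11, 3, 5]
  -5 vs larger child 11 at index 3, swap → [13, 11, 10, -5, 3, 5]
insert 14:
  append 14 at index 6 → [13, 11, 10, -5, 3, 5, 14]
  14 > parent 10 at index 2, swap → [13, 11, 14, -5, 3, 5, 10]
  14 > parent 13 at index 0, swap → [14, 11, 13, -5, 3, 5, 10]
insert 7:
  append 7 at index 7 → [14, 11, 13, -5, 3, 5, 10, 7]
  7 > parent -5 at index 3, swap → [14, 11, 13, 7, 3, 5, 10, -5]

[14, 11, 13, 7, 3, 5, 10, -5]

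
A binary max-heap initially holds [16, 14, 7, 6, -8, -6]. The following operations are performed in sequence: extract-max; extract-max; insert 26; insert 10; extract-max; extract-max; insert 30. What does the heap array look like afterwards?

[30, 7, -8, -6, 6]

extract-max → returns 16:
  remove root 16; move last element -6 to root → [-6, 14, 7, 6, -8]
  -6 vs larger child 14 at index 1, swap → [14, -6, 7, 6, -8]
  -6 vs larger child 6 at index 3, swap → [14, 6, 7, -6, -8]
extract-max → returns 14:
  remove root 14; move last element -8 to root → [-8, 6, 7, -6]
  -8 vs larger child 7 at index 2, swap → [7, 6, -8, -6]
insert 26:
  append 26 at index 4 → [7, 6, -8, -6, 26]
  26 > parent 6 at index 1, swap → [7, 26, -8, -6, 6]
  26 > parent 7 at index 0, swap → [26, 7, -8, -6, 6]
insert 10:
  append 10 at index 5 → [26, 7, -8, -6, 6, 10]
  10 > parent -8 at index 2, swap → [26, 7, 10, -6, 6, -8]
extract-max → returns 26:
  remove root 26; move last element -8 to root → [-8, 7, 10, -6, 6]
  -8 vs larger child 10 at index 2, swap → [10, 7, -8, -6, 6]
extract-max → returns 10:
  remove root 10; move last element 6 to root → [6, 7, -8, -6]
  6 vs larger child 7 at index 1, swap → [7, 6, -8, -6]
insert 30:
  append 30 at index 4 → [7, 6, -8, -6, 30]
  30 > parent 6 at index 1, swap → [7, 30, -8, -6, 6]
  30 > parent 7 at index 0, swap → [30, 7, -8, -6, 6]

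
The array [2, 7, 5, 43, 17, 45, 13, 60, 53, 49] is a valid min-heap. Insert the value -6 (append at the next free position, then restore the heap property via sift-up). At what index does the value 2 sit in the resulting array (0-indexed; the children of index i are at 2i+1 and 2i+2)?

append -6 at index 10 → [2, 7, 5, 43, 17, 45, 13, 60, 53, 49, -6]
-6 < parent 17 at index 4, swap → [2, 7, 5, 43, -6, 45, 13, 60, 53, 49, 17]
-6 < parent 7 at index 1, swap → [2, -6, 5, 43, 7, 45, 13, 60, 53, 49, 17]
-6 < parent 2 at index 0, swap → [-6, 2, 5, 43, 7, 45, 13, 60, 53, 49, 17]
resulting array: [-6, 2, 5, 43, 7, 45, 13, 60, 53, 49, 17]

1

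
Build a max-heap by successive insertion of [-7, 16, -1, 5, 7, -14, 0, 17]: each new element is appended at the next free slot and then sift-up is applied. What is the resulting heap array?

Insert -7:
  append -7 at index 0 → [-7] (no swap needed)
Insert 16:
  append 16 at index 1 → [-7, 16]
  16 > parent -7 at index 0, swap → [16, -7]
Insert -1:
  append -1 at index 2 → [16, -7, -1] (no swap needed)
Insert 5:
  append 5 at index 3 → [16, -7, -1, 5]
  5 > parent -7 at index 1, swap → [16, 5, -1, -7]
Insert 7:
  append 7 at index 4 → [16, 5, -1, -7, 7]
  7 > parent 5 at index 1, swap → [16, 7, -1, -7, 5]
Insert -14:
  append -14 at index 5 → [16, 7, -1, -7, 5, -14] (no swap needed)
Insert 0:
  append 0 at index 6 → [16, 7, -1, -7, 5, -14, 0]
  0 > parent -1 at index 2, swap → [16, 7, 0, -7, 5, -14, -1]
Insert 17:
  append 17 at index 7 → [16, 7, 0, -7, 5, -14, -1, 17]
  17 > parent -7 at index 3, swap → [16, 7, 0, 17, 5, -14, -1, -7]
  17 > parent 7 at index 1, swap → [16, 17, 0, 7, 5, -14, -1, -7]
  17 > parent 16 at index 0, swap → [17, 16, 0, 7, 5, -14, -1, -7]

[17, 16, 0, 7, 5, -14, -1, -7]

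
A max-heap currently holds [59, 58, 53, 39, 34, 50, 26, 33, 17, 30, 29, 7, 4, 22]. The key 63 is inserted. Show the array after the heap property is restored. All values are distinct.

append 63 at index 14 → [59, 58, 53, 39, 34, 50, 26, 33, 17, 30, 29, 7, 4, 22, 63]
63 > parent 26 at index 6, swap → [59, 58, 53, 39, 34, 50, 63, 33, 17, 30, 29, 7, 4, 22, 26]
63 > parent 53 at index 2, swap → [59, 58, 63, 39, 34, 50, 53, 33, 17, 30, 29, 7, 4, 22, 26]
63 > parent 59 at index 0, swap → [63, 58, 59, 39, 34, 50, 53, 33, 17, 30, 29, 7, 4, 22, 26]

[63, 58, 59, 39, 34, 50, 53, 33, 17, 30, 29, 7, 4, 22, 26]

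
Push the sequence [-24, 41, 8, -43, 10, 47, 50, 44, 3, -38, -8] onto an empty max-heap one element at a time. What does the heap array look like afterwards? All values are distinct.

[50, 44, 47, 10, -8, 8, 41, -43, 3, -38, -24]

Insert -24:
  append -24 at index 0 → [-24] (no swap needed)
Insert 41:
  append 41 at index 1 → [-24, 41]
  41 > parent -24 at index 0, swap → [41, -24]
Insert 8:
  append 8 at index 2 → [41, -24, 8] (no swap needed)
Insert -43:
  append -43 at index 3 → [41, -24, 8, -43] (no swap needed)
Insert 10:
  append 10 at index 4 → [41, -24, 8, -43, 10]
  10 > parent -24 at index 1, swap → [41, 10, 8, -43, -24]
Insert 47:
  append 47 at index 5 → [41, 10, 8, -43, -24, 47]
  47 > parent 8 at index 2, swap → [41, 10, 47, -43, -24, 8]
  47 > parent 41 at index 0, swap → [47, 10, 41, -43, -24, 8]
Insert 50:
  append 50 at index 6 → [47, 10, 41, -43, -24, 8, 50]
  50 > parent 41 at index 2, swap → [47, 10, 50, -43, -24, 8, 41]
  50 > parent 47 at index 0, swap → [50, 10, 47, -43, -24, 8, 41]
Insert 44:
  append 44 at index 7 → [50, 10, 47, -43, -24, 8, 41, 44]
  44 > parent -43 at index 3, swap → [50, 10, 47, 44, -24, 8, 41, -43]
  44 > parent 10 at index 1, swap → [50, 44, 47, 10, -24, 8, 41, -43]
Insert 3:
  append 3 at index 8 → [50, 44, 47, 10, -24, 8, 41, -43, 3] (no swap needed)
Insert -38:
  append -38 at index 9 → [50, 44, 47, 10, -24, 8, 41, -43, 3, -38] (no swap needed)
Insert -8:
  append -8 at index 10 → [50, 44, 47, 10, -24, 8, 41, -43, 3, -38, -8]
  -8 > parent -24 at index 4, swap → [50, 44, 47, 10, -8, 8, 41, -43, 3, -38, -24]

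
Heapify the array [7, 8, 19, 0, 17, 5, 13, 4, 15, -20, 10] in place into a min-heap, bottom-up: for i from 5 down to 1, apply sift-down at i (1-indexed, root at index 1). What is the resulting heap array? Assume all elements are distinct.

sift down from index 5:
  17 vs smaller child -20 at index 10, swap → [7, 8, 19, 0, -20, 5, 13, 4, 15, 17, 10]
sift down from index 4: already satisfies heap property
sift down from index 3:
  19 vs smaller child 5 at index 6, swap → [7, 8, 5, 0, -20, 19, 13, 4, 15, 17, 10]
sift down from index 2:
  8 vs smaller child -20 at index 5, swap → [7, -20, 5, 0, 8, 19, 13, 4, 15, 17, 10]
sift down from index 1:
  7 vs smaller child -20 at index 2, swap → [-20, 7, 5, 0, 8, 19, 13, 4, 15, 17, 10]
  7 vs smaller child 0 at index 4, swap → [-20, 0, 5, 7, 8, 19, 13, 4, 15, 17, 10]
  7 vs smaller child 4 at index 8, swap → [-20, 0, 5, 4, 8, 19, 13, 7, 15, 17, 10]

[-20, 0, 5, 4, 8, 19, 13, 7, 15, 17, 10]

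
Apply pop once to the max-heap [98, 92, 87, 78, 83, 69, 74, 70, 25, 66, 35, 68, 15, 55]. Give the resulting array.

remove root 98; move last element 55 to root → [55, 92, 87, 78, 83, 69, 74, 70, 25, 66, 35, 68, 15]
55 vs larger child 92 at index 1, swap → [92, 55, 87, 78, 83, 69, 74, 70, 25, 66, 35, 68, 15]
55 vs larger child 83 at index 4, swap → [92, 83, 87, 78, 55, 69, 74, 70, 25, 66, 35, 68, 15]
55 vs larger child 66 at index 9, swap → [92, 83, 87, 78, 66, 69, 74, 70, 25, 55, 35, 68, 15]

[92, 83, 87, 78, 66, 69, 74, 70, 25, 55, 35, 68, 15]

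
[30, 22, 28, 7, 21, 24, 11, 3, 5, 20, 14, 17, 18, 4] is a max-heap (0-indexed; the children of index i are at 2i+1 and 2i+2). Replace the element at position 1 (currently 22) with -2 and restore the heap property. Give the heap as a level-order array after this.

[30, 21, 28, 7, 20, 24, 11, 3, 5, -2, 14, 17, 18, 4]

set index 1 from 22 to -2 → [30, -2, 28, 7, 21, 24, 11, 3, 5, 20, 14, 17, 18, 4]
-2 vs larger child 21 at index 4, swap → [30, 21, 28, 7, -2, 24, 11, 3, 5, 20, 14, 17, 18, 4]
-2 vs larger child 20 at index 9, swap → [30, 21, 28, 7, 20, 24, 11, 3, 5, -2, 14, 17, 18, 4]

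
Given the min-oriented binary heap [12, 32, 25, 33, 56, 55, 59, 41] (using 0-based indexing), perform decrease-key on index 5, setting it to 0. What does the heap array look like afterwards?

set index 5 from 55 to 0 → [12, 32, 25, 33, 56, 0, 59, 41]
0 < parent 25 at index 2, swap → [12, 32, 0, 33, 56, 25, 59, 41]
0 < parent 12 at index 0, swap → [0, 32, 12, 33, 56, 25, 59, 41]

[0, 32, 12, 33, 56, 25, 59, 41]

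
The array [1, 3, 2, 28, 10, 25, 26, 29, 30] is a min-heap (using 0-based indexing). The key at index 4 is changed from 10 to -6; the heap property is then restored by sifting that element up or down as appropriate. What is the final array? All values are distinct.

[-6, 1, 2, 28, 3, 25, 26, 29, 30]

set index 4 from 10 to -6 → [1, 3, 2, 28, -6, 25, 26, 29, 30]
-6 < parent 3 at index 1, swap → [1, -6, 2, 28, 3, 25, 26, 29, 30]
-6 < parent 1 at index 0, swap → [-6, 1, 2, 28, 3, 25, 26, 29, 30]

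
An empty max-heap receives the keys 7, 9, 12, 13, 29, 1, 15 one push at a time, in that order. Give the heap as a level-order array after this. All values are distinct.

Insert 7:
  append 7 at index 0 → [7] (no swap needed)
Insert 9:
  append 9 at index 1 → [7, 9]
  9 > parent 7 at index 0, swap → [9, 7]
Insert 12:
  append 12 at index 2 → [9, 7, 12]
  12 > parent 9 at index 0, swap → [12, 7, 9]
Insert 13:
  append 13 at index 3 → [12, 7, 9, 13]
  13 > parent 7 at index 1, swap → [12, 13, 9, 7]
  13 > parent 12 at index 0, swap → [13, 12, 9, 7]
Insert 29:
  append 29 at index 4 → [13, 12, 9, 7, 29]
  29 > parent 12 at index 1, swap → [13, 29, 9, 7, 12]
  29 > parent 13 at index 0, swap → [29, 13, 9, 7, 12]
Insert 1:
  append 1 at index 5 → [29, 13, 9, 7, 12, 1] (no swap needed)
Insert 15:
  append 15 at index 6 → [29, 13, 9, 7, 12, 1, 15]
  15 > parent 9 at index 2, swap → [29, 13, 15, 7, 12, 1, 9]

[29, 13, 15, 7, 12, 1, 9]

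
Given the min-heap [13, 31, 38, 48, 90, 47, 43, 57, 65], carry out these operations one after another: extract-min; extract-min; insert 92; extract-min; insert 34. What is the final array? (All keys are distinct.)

[34, 43, 47, 48, 90, 92, 65, 57]

extract-min → returns 13:
  remove root 13; move last element 65 to root → [65, 31, 38, 48, 90, 47, 43, 57]
  65 vs smaller child 31 at index 1, swap → [31, 65, 38, 48, 90, 47, 43, 57]
  65 vs smaller child 48 at index 3, swap → [31, 48, 38, 65, 90, 47, 43, 57]
  65 vs only child 57 at index 7, swap → [31, 48, 38, 57, 90, 47, 43, 65]
extract-min → returns 31:
  remove root 31; move last element 65 to root → [65, 48, 38, 57, 90, 47, 43]
  65 vs smaller child 38 at index 2, swap → [38, 48, 65, 57, 90, 47, 43]
  65 vs smaller child 43 at index 6, swap → [38, 48, 43, 57, 90, 47, 65]
insert 92:
  append 92 at index 7 → [38, 48, 43, 57, 90, 47, 65, 92] (no swap needed)
extract-min → returns 38:
  remove root 38; move last element 92 to root → [92, 48, 43, 57, 90, 47, 65]
  92 vs smaller child 43 at index 2, swap → [43, 48, 92, 57, 90, 47, 65]
  92 vs smaller child 47 at index 5, swap → [43, 48, 47, 57, 90, 92, 65]
insert 34:
  append 34 at index 7 → [43, 48, 47, 57, 90, 92, 65, 34]
  34 < parent 57 at index 3, swap → [43, 48, 47, 34, 90, 92, 65, 57]
  34 < parent 48 at index 1, swap → [43, 34, 47, 48, 90, 92, 65, 57]
  34 < parent 43 at index 0, swap → [34, 43, 47, 48, 90, 92, 65, 57]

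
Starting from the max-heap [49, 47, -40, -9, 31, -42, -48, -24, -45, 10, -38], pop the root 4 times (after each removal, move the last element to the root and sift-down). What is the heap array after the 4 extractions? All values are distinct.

extract-max #1 returns 49:
  remove root 49; move last element -38 to root → [-38, 47, -40, -9, 31, -42, -48, -24, -45, 10]
  -38 vs larger child 47 at index 1, swap → [47, -38, -40, -9, 31, -42, -48, -24, -45, 10]
  -38 vs larger child 31 at index 4, swap → [47, 31, -40, -9, -38, -42, -48, -24, -45, 10]
  -38 vs only child 10 at index 9, swap → [47, 31, -40, -9, 10, -42, -48, -24, -45, -38]
extract-max #2 returns 47:
  remove root 47; move last element -38 to root → [-38, 31, -40, -9, 10, -42, -48, -24, -45]
  -38 vs larger child 31 at index 1, swap → [31, -38, -40, -9, 10, -42, -48, -24, -45]
  -38 vs larger child 10 at index 4, swap → [31, 10, -40, -9, -38, -42, -48, -24, -45]
extract-max #3 returns 31:
  remove root 31; move last element -45 to root → [-45, 10, -40, -9, -38, -42, -48, -24]
  -45 vs larger child 10 at index 1, swap → [10, -45, -40, -9, -38, -42, -48, -24]
  -45 vs larger child -9 at index 3, swap → [10, -9, -40, -45, -38, -42, -48, -24]
  -45 vs only child -24 at index 7, swap → [10, -9, -40, -24, -38, -42, -48, -45]
extract-max #4 returns 10:
  remove root 10; move last element -45 to root → [-45, -9, -40, -24, -38, -42, -48]
  -45 vs larger child -9 at index 1, swap → [-9, -45, -40, -24, -38, -42, -48]
  -45 vs larger child -24 at index 3, swap → [-9, -24, -40, -45, -38, -42, -48]

[-9, -24, -40, -45, -38, -42, -48]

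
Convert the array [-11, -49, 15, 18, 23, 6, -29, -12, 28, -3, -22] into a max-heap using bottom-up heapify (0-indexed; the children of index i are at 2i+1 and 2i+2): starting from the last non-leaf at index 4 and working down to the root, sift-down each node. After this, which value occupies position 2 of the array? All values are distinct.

15

sift down from index 4: already satisfies heap property
sift down from index 3:
  18 vs larger child 28 at index 8, swap → [-11, -49, 15, 28, 23, 6, -29, -12, 18, -3, -22]
sift down from index 2: already satisfies heap property
sift down from index 1:
  -49 vs larger child 28 at index 3, swap → [-11, 28, 15, -49, 23, 6, -29, -12, 18, -3, -22]
  -49 vs larger child 18 at index 8, swap → [-11, 28, 15, 18, 23, 6, -29, -12, -49, -3, -22]
sift down from index 0:
  -11 vs larger child 28 at index 1, swap → [28, -11, 15, 18, 23, 6, -29, -12, -49, -3, -22]
  -11 vs larger child 23 at index 4, swap → [28, 23, 15, 18, -11, 6, -29, -12, -49, -3, -22]
  -11 vs larger child -3 at index 9, swap → [28, 23, 15, 18, -3, 6, -29, -12, -49, -11, -22]
resulting array: [28, 23, 15, 18, -3, 6, -29, -12, -49, -11, -22]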